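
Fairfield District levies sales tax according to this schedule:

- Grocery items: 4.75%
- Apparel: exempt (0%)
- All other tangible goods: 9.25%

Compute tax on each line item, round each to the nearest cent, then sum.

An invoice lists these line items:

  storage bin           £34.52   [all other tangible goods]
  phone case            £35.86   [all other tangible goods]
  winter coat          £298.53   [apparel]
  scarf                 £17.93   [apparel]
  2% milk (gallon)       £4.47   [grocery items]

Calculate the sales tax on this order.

£6.72

Storage bin £34.52: all other tangible goods → 9.25% → £3.19
Phone case £35.86: all other tangible goods → 9.25% → £3.32
Winter coat £298.53: apparel → 0% → £0.00
Scarf £17.93: apparel → 0% → £0.00
2% milk (gallon) £4.47: grocery items → 4.75% → £0.21
Total tax = £3.19 + £3.32 + £0.21 = £6.72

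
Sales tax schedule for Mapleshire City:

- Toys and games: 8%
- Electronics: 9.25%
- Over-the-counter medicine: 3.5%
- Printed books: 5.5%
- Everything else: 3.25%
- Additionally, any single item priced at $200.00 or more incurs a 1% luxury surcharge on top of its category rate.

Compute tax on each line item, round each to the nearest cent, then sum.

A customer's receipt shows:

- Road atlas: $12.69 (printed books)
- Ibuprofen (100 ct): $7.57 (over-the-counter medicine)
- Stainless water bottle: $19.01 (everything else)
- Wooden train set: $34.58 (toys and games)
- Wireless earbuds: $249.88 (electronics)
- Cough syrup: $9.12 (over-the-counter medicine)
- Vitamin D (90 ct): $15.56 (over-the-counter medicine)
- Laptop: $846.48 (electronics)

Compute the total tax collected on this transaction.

$117.58

Road atlas $12.69: printed books → 5.5% → $0.70
Ibuprofen (100 ct) $7.57: over-the-counter medicine → 3.5% → $0.26
Stainless water bottle $19.01: everything else → 3.25% → $0.62
Wooden train set $34.58: toys and games → 8% → $2.77
Wireless earbuds $249.88: electronics → 9.25% + 1% surcharge = 10.25% → $25.61
Cough syrup $9.12: over-the-counter medicine → 3.5% → $0.32
Vitamin D (90 ct) $15.56: over-the-counter medicine → 3.5% → $0.54
Laptop $846.48: electronics → 9.25% + 1% surcharge = 10.25% → $86.76
Total tax = $0.70 + $0.26 + $0.62 + $2.77 + $25.61 + $0.32 + $0.54 + $86.76 = $117.58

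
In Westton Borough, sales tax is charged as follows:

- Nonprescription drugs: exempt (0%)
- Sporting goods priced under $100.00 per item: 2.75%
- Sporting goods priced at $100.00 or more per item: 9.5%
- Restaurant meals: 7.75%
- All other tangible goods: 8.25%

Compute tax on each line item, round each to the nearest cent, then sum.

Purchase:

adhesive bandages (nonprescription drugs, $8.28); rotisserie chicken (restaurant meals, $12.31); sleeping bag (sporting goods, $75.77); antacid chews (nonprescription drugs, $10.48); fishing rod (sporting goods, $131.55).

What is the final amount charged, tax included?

$253.92

Adhesive bandages $8.28: nonprescription drugs → 0% → $0.00
Rotisserie chicken $12.31: restaurant meals → 7.75% → $0.95
Sleeping bag $75.77: sporting goods, under $100.00 → 2.75% → $2.08
Antacid chews $10.48: nonprescription drugs → 0% → $0.00
Fishing rod $131.55: sporting goods, $100.00 or more → 9.5% → $12.50
Subtotal = $238.39; tax = $15.53; total due = $253.92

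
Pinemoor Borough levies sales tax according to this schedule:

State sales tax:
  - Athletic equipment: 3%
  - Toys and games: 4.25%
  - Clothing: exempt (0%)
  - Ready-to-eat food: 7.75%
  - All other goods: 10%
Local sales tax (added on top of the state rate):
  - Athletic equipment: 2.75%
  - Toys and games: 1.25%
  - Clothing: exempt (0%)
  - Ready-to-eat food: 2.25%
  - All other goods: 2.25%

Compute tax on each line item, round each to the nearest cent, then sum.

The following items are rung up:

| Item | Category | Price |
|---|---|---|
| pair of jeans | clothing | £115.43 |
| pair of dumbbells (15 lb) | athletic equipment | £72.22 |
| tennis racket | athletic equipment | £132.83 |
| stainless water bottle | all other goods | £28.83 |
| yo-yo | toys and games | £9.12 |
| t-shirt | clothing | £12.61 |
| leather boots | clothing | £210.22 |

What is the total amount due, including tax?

Pair of jeans £115.43: clothing → 0% + 0% local = 0% → £0.00
Pair of dumbbells (15 lb) £72.22: athletic equipment → 3% + 2.75% local = 5.75% → £4.15
Tennis racket £132.83: athletic equipment → 3% + 2.75% local = 5.75% → £7.64
Stainless water bottle £28.83: all other goods → 10% + 2.25% local = 12.25% → £3.53
Yo-yo £9.12: toys and games → 4.25% + 1.25% local = 5.5% → £0.50
T-shirt £12.61: clothing → 0% + 0% local = 0% → £0.00
Leather boots £210.22: clothing → 0% + 0% local = 0% → £0.00
Subtotal = £581.26; tax = £15.82; total due = £597.08

£597.08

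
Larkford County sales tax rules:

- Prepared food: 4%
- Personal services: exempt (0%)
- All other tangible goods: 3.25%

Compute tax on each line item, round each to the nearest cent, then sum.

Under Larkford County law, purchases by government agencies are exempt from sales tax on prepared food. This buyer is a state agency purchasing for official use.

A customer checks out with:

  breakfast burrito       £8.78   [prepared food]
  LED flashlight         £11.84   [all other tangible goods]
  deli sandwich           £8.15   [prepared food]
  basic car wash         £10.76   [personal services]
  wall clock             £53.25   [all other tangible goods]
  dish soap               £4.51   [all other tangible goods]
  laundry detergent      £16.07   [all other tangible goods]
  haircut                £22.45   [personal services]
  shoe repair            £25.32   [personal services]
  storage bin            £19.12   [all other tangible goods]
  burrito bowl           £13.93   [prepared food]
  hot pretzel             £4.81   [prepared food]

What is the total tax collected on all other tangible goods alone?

LED flashlight £11.84: all other tangible goods → 3.25% → £0.38
Wall clock £53.25: all other tangible goods → 3.25% → £1.73
Dish soap £4.51: all other tangible goods → 3.25% → £0.15
Laundry detergent £16.07: all other tangible goods → 3.25% → £0.52
Storage bin £19.12: all other tangible goods → 3.25% → £0.62
Tax on all other tangible goods = £0.38 + £1.73 + £0.15 + £0.52 + £0.62 = £3.40

£3.40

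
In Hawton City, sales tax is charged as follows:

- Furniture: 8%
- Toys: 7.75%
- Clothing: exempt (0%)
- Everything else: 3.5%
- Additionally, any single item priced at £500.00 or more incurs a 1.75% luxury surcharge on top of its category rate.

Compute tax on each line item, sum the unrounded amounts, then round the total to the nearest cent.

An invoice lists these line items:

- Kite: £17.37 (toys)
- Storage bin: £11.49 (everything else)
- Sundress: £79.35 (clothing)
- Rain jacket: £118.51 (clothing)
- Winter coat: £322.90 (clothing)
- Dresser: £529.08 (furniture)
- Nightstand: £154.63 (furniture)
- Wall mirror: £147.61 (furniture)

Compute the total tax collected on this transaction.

Kite £17.37: toys → 7.75% → £1.346175
Storage bin £11.49: everything else → 3.5% → £0.40215
Sundress £79.35: clothing → 0% → £0.00
Rain jacket £118.51: clothing → 0% → £0.00
Winter coat £322.90: clothing → 0% → £0.00
Dresser £529.08: furniture → 8% + 1.75% surcharge = 9.75% → £51.5853
Nightstand £154.63: furniture → 8% → £12.3704
Wall mirror £147.61: furniture → 8% → £11.8088
Unrounded tax sum = £77.512825 → £77.51

£77.51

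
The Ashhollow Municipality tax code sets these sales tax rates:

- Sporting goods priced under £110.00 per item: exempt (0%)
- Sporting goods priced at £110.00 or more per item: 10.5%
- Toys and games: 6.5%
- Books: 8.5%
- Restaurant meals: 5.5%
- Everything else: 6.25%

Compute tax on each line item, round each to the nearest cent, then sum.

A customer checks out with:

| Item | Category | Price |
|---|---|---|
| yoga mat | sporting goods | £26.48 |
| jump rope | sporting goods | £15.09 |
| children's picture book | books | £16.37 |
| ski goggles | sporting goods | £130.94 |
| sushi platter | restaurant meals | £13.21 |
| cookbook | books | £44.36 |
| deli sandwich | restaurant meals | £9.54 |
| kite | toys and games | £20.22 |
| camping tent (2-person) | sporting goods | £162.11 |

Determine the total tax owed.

Yoga mat £26.48: sporting goods, under £110.00 → 0% → £0.00
Jump rope £15.09: sporting goods, under £110.00 → 0% → £0.00
Children's picture book £16.37: books → 8.5% → £1.39
Ski goggles £130.94: sporting goods, £110.00 or more → 10.5% → £13.75
Sushi platter £13.21: restaurant meals → 5.5% → £0.73
Cookbook £44.36: books → 8.5% → £3.77
Deli sandwich £9.54: restaurant meals → 5.5% → £0.52
Kite £20.22: toys and games → 6.5% → £1.31
Camping tent (2-person) £162.11: sporting goods, £110.00 or more → 10.5% → £17.02
Total tax = £1.39 + £13.75 + £0.73 + £3.77 + £0.52 + £1.31 + £17.02 = £38.49

£38.49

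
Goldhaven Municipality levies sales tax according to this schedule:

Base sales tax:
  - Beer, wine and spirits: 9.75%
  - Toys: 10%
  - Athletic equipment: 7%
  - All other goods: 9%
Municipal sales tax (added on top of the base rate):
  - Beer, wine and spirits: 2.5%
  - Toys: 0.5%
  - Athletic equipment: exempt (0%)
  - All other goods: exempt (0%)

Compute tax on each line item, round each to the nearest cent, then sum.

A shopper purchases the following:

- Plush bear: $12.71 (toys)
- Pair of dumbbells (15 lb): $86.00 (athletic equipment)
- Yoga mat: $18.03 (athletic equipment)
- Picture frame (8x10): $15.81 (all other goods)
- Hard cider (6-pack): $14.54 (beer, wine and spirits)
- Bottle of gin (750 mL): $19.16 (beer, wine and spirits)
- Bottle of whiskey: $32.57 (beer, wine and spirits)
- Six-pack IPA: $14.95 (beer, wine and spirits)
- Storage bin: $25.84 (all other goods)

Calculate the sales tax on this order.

$22.31

Plush bear $12.71: toys → 10% + 0.5% municipal = 10.5% → $1.33
Pair of dumbbells (15 lb) $86.00: athletic equipment → 7% + 0% municipal = 7% → $6.02
Yoga mat $18.03: athletic equipment → 7% + 0% municipal = 7% → $1.26
Picture frame (8x10) $15.81: all other goods → 9% + 0% municipal = 9% → $1.42
Hard cider (6-pack) $14.54: beer, wine and spirits → 9.75% + 2.5% municipal = 12.25% → $1.78
Bottle of gin (750 mL) $19.16: beer, wine and spirits → 9.75% + 2.5% municipal = 12.25% → $2.35
Bottle of whiskey $32.57: beer, wine and spirits → 9.75% + 2.5% municipal = 12.25% → $3.99
Six-pack IPA $14.95: beer, wine and spirits → 9.75% + 2.5% municipal = 12.25% → $1.83
Storage bin $25.84: all other goods → 9% + 0% municipal = 9% → $2.33
Total tax = $1.33 + $6.02 + $1.26 + $1.42 + $1.78 + $2.35 + $3.99 + $1.83 + $2.33 = $22.31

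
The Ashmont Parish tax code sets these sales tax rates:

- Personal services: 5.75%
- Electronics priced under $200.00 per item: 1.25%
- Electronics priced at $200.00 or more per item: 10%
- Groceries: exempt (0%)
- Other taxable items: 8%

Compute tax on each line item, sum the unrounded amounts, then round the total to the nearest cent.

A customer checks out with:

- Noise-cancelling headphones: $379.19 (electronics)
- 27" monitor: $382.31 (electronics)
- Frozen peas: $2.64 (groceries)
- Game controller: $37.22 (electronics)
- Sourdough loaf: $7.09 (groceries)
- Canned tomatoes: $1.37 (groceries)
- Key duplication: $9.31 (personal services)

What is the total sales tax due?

Noise-cancelling headphones $379.19: electronics, $200.00 or more → 10% → $37.919
27" monitor $382.31: electronics, $200.00 or more → 10% → $38.231
Frozen peas $2.64: groceries → 0% → $0.00
Game controller $37.22: electronics, under $200.00 → 1.25% → $0.46525
Sourdough loaf $7.09: groceries → 0% → $0.00
Canned tomatoes $1.37: groceries → 0% → $0.00
Key duplication $9.31: personal services → 5.75% → $0.535325
Unrounded tax sum = $77.150575 → $77.15

$77.15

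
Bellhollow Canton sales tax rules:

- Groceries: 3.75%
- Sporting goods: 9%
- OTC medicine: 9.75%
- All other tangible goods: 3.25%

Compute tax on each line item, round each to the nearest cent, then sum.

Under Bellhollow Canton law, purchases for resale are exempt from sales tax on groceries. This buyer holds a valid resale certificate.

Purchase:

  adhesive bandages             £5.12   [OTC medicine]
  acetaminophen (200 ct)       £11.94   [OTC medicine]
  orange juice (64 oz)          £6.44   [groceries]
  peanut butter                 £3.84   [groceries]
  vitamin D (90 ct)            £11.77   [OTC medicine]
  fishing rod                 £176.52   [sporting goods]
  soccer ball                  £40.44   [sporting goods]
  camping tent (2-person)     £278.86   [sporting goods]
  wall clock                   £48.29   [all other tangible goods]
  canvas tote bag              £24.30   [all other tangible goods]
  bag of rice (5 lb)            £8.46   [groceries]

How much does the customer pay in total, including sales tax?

£665.78

Adhesive bandages £5.12: OTC medicine → 9.75% → £0.50
Acetaminophen (200 ct) £11.94: OTC medicine → 9.75% → £1.16
Orange juice (64 oz) £6.44: groceries, buyer-exempt → 0% → £0.00
Peanut butter £3.84: groceries, buyer-exempt → 0% → £0.00
Vitamin D (90 ct) £11.77: OTC medicine → 9.75% → £1.15
Fishing rod £176.52: sporting goods → 9% → £15.89
Soccer ball £40.44: sporting goods → 9% → £3.64
Camping tent (2-person) £278.86: sporting goods → 9% → £25.10
Wall clock £48.29: all other tangible goods → 3.25% → £1.57
Canvas tote bag £24.30: all other tangible goods → 3.25% → £0.79
Bag of rice (5 lb) £8.46: groceries, buyer-exempt → 0% → £0.00
Subtotal = £615.98; tax = £49.80; total due = £665.78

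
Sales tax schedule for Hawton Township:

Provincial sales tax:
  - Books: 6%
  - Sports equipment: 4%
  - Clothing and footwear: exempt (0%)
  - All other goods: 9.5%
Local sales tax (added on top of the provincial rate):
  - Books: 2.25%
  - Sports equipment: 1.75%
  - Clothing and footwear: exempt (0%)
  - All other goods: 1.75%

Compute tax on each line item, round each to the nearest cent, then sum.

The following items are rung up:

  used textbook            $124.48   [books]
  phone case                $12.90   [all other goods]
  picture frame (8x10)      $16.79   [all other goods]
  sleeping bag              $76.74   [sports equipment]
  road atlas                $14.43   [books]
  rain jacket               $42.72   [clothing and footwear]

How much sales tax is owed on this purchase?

$19.21

Used textbook $124.48: books → 6% + 2.25% local = 8.25% → $10.27
Phone case $12.90: all other goods → 9.5% + 1.75% local = 11.25% → $1.45
Picture frame (8x10) $16.79: all other goods → 9.5% + 1.75% local = 11.25% → $1.89
Sleeping bag $76.74: sports equipment → 4% + 1.75% local = 5.75% → $4.41
Road atlas $14.43: books → 6% + 2.25% local = 8.25% → $1.19
Rain jacket $42.72: clothing and footwear → 0% + 0% local = 0% → $0.00
Total tax = $10.27 + $1.45 + $1.89 + $4.41 + $1.19 = $19.21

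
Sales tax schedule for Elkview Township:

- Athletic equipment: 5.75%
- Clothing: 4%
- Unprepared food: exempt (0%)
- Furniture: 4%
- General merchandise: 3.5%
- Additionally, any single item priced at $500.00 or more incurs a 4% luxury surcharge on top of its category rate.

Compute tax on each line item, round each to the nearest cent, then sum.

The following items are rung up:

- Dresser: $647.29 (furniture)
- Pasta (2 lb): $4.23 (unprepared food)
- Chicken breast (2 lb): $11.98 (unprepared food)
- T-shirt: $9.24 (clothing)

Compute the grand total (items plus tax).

$724.89

Dresser $647.29: furniture → 4% + 4% surcharge = 8% → $51.78
Pasta (2 lb) $4.23: unprepared food → 0% → $0.00
Chicken breast (2 lb) $11.98: unprepared food → 0% → $0.00
T-shirt $9.24: clothing → 4% → $0.37
Subtotal = $672.74; tax = $52.15; total due = $724.89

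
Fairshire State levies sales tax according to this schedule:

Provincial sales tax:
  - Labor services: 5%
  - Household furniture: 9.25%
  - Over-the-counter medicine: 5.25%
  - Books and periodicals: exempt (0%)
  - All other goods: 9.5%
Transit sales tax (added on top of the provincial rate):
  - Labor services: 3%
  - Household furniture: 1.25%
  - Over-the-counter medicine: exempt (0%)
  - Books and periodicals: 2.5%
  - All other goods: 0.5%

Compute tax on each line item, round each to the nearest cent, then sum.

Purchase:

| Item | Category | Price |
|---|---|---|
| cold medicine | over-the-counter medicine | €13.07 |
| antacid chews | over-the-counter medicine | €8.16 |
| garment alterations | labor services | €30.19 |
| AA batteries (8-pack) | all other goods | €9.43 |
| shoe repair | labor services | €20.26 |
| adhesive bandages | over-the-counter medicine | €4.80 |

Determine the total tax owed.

Cold medicine €13.07: over-the-counter medicine → 5.25% + 0% transit = 5.25% → €0.69
Antacid chews €8.16: over-the-counter medicine → 5.25% + 0% transit = 5.25% → €0.43
Garment alterations €30.19: labor services → 5% + 3% transit = 8% → €2.42
AA batteries (8-pack) €9.43: all other goods → 9.5% + 0.5% transit = 10% → €0.94
Shoe repair €20.26: labor services → 5% + 3% transit = 8% → €1.62
Adhesive bandages €4.80: over-the-counter medicine → 5.25% + 0% transit = 5.25% → €0.25
Total tax = €0.69 + €0.43 + €2.42 + €0.94 + €1.62 + €0.25 = €6.35

€6.35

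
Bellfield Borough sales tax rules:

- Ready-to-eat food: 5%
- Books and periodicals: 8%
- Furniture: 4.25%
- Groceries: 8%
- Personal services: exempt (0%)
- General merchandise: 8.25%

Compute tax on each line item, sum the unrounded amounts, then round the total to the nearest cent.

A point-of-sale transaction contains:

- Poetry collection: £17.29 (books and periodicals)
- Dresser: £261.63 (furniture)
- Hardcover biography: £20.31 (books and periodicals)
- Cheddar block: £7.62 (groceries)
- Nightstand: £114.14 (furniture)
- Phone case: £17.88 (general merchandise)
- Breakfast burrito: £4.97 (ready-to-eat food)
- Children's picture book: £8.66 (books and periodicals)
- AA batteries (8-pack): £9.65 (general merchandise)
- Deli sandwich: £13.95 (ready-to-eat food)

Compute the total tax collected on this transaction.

£23.50

Poetry collection £17.29: books and periodicals → 8% → £1.3832
Dresser £261.63: furniture → 4.25% → £11.119275
Hardcover biography £20.31: books and periodicals → 8% → £1.6248
Cheddar block £7.62: groceries → 8% → £0.6096
Nightstand £114.14: furniture → 4.25% → £4.85095
Phone case £17.88: general merchandise → 8.25% → £1.4751
Breakfast burrito £4.97: ready-to-eat food → 5% → £0.2485
Children's picture book £8.66: books and periodicals → 8% → £0.6928
AA batteries (8-pack) £9.65: general merchandise → 8.25% → £0.796125
Deli sandwich £13.95: ready-to-eat food → 5% → £0.6975
Unrounded tax sum = £23.49785 → £23.50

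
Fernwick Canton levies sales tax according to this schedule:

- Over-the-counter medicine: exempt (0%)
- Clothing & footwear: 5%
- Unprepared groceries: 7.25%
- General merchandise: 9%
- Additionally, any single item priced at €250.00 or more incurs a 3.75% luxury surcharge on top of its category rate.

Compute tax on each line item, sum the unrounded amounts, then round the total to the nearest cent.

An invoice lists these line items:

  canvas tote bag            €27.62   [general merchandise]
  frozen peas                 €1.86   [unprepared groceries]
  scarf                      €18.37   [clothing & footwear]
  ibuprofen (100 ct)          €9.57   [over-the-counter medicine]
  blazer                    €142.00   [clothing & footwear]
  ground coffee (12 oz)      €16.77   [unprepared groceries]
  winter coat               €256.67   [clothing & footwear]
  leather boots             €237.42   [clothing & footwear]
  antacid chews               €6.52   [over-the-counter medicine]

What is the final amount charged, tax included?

Canvas tote bag €27.62: general merchandise → 9% → €2.4858
Frozen peas €1.86: unprepared groceries → 7.25% → €0.13485
Scarf €18.37: clothing & footwear → 5% → €0.9185
Ibuprofen (100 ct) €9.57: over-the-counter medicine → 0% → €0.00
Blazer €142.00: clothing & footwear → 5% → €7.10
Ground coffee (12 oz) €16.77: unprepared groceries → 7.25% → €1.215825
Winter coat €256.67: clothing & footwear → 5% + 3.75% surcharge = 8.75% → €22.458625
Leather boots €237.42: clothing & footwear → 5% → €11.871
Antacid chews €6.52: over-the-counter medicine → 0% → €0.00
Subtotal = €716.80; unrounded tax = €46.1846 → €46.18; total due = €762.98

€762.98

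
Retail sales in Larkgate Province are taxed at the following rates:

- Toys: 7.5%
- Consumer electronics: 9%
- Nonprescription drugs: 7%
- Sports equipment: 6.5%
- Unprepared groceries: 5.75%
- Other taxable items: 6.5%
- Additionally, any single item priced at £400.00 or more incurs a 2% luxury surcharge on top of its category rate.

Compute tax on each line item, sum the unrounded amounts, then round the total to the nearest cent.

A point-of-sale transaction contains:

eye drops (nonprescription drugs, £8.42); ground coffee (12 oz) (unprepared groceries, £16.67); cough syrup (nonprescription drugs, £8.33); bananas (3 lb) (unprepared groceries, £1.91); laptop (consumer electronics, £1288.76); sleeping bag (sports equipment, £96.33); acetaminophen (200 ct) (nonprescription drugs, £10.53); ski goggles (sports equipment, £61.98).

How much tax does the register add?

£155.03

Eye drops £8.42: nonprescription drugs → 7% → £0.5894
Ground coffee (12 oz) £16.67: unprepared groceries → 5.75% → £0.958525
Cough syrup £8.33: nonprescription drugs → 7% → £0.5831
Bananas (3 lb) £1.91: unprepared groceries → 5.75% → £0.109825
Laptop £1288.76: consumer electronics → 9% + 2% surcharge = 11% → £141.7636
Sleeping bag £96.33: sports equipment → 6.5% → £6.26145
Acetaminophen (200 ct) £10.53: nonprescription drugs → 7% → £0.7371
Ski goggles £61.98: sports equipment → 6.5% → £4.0287
Unrounded tax sum = £155.0317 → £155.03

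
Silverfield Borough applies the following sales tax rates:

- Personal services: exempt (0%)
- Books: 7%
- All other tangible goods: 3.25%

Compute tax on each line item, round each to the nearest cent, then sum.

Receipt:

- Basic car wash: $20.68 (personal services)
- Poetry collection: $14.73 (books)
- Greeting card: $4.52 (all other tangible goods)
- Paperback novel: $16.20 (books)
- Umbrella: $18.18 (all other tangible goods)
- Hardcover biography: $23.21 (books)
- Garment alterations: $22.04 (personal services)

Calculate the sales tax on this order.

Basic car wash $20.68: personal services → 0% → $0.00
Poetry collection $14.73: books → 7% → $1.03
Greeting card $4.52: all other tangible goods → 3.25% → $0.15
Paperback novel $16.20: books → 7% → $1.13
Umbrella $18.18: all other tangible goods → 3.25% → $0.59
Hardcover biography $23.21: books → 7% → $1.62
Garment alterations $22.04: personal services → 0% → $0.00
Total tax = $1.03 + $0.15 + $1.13 + $0.59 + $1.62 = $4.52

$4.52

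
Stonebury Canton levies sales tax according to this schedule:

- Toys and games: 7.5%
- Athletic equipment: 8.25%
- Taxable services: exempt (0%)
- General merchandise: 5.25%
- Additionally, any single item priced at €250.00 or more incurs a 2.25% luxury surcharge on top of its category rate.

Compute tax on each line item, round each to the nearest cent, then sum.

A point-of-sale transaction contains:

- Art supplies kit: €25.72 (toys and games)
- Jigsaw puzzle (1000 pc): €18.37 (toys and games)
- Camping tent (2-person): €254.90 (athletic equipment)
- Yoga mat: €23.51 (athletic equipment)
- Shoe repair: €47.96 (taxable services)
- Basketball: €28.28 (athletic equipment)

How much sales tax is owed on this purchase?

€34.34

Art supplies kit €25.72: toys and games → 7.5% → €1.93
Jigsaw puzzle (1000 pc) €18.37: toys and games → 7.5% → €1.38
Camping tent (2-person) €254.90: athletic equipment → 8.25% + 2.25% surcharge = 10.5% → €26.76
Yoga mat €23.51: athletic equipment → 8.25% → €1.94
Shoe repair €47.96: taxable services → 0% → €0.00
Basketball €28.28: athletic equipment → 8.25% → €2.33
Total tax = €1.93 + €1.38 + €26.76 + €1.94 + €2.33 = €34.34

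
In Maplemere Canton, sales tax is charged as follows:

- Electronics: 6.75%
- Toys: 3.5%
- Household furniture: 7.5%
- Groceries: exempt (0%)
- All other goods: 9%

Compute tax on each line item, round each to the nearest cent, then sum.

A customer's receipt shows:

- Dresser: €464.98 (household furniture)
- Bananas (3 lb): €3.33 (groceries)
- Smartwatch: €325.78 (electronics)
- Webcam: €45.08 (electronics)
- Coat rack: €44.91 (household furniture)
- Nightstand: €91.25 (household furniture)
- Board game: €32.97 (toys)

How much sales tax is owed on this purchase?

€71.26

Dresser €464.98: household furniture → 7.5% → €34.87
Bananas (3 lb) €3.33: groceries → 0% → €0.00
Smartwatch €325.78: electronics → 6.75% → €21.99
Webcam €45.08: electronics → 6.75% → €3.04
Coat rack €44.91: household furniture → 7.5% → €3.37
Nightstand €91.25: household furniture → 7.5% → €6.84
Board game €32.97: toys → 3.5% → €1.15
Total tax = €34.87 + €21.99 + €3.04 + €3.37 + €6.84 + €1.15 = €71.26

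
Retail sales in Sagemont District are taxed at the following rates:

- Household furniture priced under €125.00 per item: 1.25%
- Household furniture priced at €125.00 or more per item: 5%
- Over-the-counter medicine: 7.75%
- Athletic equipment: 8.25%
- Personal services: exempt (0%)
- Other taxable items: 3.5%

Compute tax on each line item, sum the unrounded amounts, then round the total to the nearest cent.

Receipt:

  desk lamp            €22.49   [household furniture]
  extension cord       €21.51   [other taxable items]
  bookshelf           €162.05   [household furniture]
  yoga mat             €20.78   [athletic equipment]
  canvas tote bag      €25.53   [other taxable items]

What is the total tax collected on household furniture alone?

Desk lamp €22.49: household furniture, under €125.00 → 1.25% → €0.281125
Bookshelf €162.05: household furniture, €125.00 or more → 5% → €8.1025
Tax on household furniture: unrounded sum = €8.383625 → €8.38

€8.38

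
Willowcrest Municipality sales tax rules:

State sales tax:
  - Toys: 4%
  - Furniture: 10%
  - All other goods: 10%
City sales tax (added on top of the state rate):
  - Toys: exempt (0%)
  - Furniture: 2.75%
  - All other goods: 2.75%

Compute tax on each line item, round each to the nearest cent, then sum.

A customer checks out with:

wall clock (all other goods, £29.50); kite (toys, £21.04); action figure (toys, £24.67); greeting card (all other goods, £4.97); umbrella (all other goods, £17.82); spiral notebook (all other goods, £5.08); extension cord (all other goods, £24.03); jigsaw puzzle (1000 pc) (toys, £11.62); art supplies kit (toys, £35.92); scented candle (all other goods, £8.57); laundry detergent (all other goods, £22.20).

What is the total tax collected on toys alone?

Kite £21.04: toys → 4% + 0% city = 4% → £0.84
Action figure £24.67: toys → 4% + 0% city = 4% → £0.99
Jigsaw puzzle (1000 pc) £11.62: toys → 4% + 0% city = 4% → £0.46
Art supplies kit £35.92: toys → 4% + 0% city = 4% → £1.44
Tax on toys = £0.84 + £0.99 + £0.46 + £1.44 = £3.73

£3.73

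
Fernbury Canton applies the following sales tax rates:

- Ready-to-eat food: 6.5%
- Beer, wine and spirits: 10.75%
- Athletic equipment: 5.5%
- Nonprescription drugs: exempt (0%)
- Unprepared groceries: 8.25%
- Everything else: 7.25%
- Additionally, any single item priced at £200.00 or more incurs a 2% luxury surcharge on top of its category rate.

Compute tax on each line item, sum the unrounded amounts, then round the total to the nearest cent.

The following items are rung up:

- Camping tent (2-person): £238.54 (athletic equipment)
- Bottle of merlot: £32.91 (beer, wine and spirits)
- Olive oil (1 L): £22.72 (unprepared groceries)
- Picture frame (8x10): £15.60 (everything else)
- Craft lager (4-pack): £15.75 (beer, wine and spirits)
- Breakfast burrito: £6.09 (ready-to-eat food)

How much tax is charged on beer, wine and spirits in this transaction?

Bottle of merlot £32.91: beer, wine and spirits → 10.75% → £3.537825
Craft lager (4-pack) £15.75: beer, wine and spirits → 10.75% → £1.693125
Tax on beer, wine and spirits: unrounded sum = £5.23095 → £5.23

£5.23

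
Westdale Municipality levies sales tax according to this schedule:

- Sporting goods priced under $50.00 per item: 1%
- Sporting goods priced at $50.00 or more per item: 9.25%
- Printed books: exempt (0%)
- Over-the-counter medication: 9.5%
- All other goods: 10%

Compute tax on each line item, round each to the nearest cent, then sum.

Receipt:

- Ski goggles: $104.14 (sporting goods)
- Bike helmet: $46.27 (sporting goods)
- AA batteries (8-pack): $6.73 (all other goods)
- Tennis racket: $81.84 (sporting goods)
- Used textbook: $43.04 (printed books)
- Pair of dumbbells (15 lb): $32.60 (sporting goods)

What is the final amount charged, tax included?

Ski goggles $104.14: sporting goods, $50.00 or more → 9.25% → $9.63
Bike helmet $46.27: sporting goods, under $50.00 → 1% → $0.46
AA batteries (8-pack) $6.73: all other goods → 10% → $0.67
Tennis racket $81.84: sporting goods, $50.00 or more → 9.25% → $7.57
Used textbook $43.04: printed books → 0% → $0.00
Pair of dumbbells (15 lb) $32.60: sporting goods, under $50.00 → 1% → $0.33
Subtotal = $314.62; tax = $18.66; total due = $333.28

$333.28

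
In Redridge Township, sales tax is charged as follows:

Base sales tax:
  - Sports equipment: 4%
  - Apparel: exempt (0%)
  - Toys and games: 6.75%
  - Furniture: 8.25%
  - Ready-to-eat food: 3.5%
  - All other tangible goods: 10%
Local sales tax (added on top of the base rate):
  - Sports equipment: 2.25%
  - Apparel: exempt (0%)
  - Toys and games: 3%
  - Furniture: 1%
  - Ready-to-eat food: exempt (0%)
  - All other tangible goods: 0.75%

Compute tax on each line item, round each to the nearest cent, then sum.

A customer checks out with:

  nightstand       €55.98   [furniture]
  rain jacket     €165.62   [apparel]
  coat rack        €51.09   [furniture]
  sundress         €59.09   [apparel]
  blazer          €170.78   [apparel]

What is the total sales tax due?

Nightstand €55.98: furniture → 8.25% + 1% local = 9.25% → €5.18
Rain jacket €165.62: apparel → 0% + 0% local = 0% → €0.00
Coat rack €51.09: furniture → 8.25% + 1% local = 9.25% → €4.73
Sundress €59.09: apparel → 0% + 0% local = 0% → €0.00
Blazer €170.78: apparel → 0% + 0% local = 0% → €0.00
Total tax = €5.18 + €4.73 = €9.91

€9.91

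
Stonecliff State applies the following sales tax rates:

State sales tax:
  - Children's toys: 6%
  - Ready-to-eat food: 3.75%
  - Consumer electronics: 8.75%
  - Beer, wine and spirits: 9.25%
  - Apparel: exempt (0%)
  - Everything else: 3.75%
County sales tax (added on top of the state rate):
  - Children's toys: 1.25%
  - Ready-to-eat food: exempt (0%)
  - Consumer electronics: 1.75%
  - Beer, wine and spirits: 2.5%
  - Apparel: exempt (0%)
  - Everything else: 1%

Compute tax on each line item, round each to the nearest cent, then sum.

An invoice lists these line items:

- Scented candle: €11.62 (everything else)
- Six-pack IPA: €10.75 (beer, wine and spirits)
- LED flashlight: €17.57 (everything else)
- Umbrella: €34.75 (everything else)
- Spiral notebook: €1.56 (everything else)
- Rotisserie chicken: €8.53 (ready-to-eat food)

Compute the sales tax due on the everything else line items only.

€3.10

Scented candle €11.62: everything else → 3.75% + 1% county = 4.75% → €0.55
LED flashlight €17.57: everything else → 3.75% + 1% county = 4.75% → €0.83
Umbrella €34.75: everything else → 3.75% + 1% county = 4.75% → €1.65
Spiral notebook €1.56: everything else → 3.75% + 1% county = 4.75% → €0.07
Tax on everything else = €0.55 + €0.83 + €1.65 + €0.07 = €3.10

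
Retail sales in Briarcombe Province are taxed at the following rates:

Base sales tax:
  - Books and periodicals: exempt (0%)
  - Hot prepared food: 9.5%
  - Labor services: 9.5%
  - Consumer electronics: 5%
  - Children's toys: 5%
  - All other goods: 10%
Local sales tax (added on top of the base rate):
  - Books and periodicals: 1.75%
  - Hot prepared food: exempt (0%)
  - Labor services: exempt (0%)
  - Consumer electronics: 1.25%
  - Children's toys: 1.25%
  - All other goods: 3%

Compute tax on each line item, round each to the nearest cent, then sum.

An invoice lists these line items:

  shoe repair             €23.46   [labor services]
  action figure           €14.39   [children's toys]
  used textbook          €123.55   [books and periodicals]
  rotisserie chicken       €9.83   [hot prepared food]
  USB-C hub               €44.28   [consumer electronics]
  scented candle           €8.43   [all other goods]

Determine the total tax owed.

€10.09

Shoe repair €23.46: labor services → 9.5% + 0% local = 9.5% → €2.23
Action figure €14.39: children's toys → 5% + 1.25% local = 6.25% → €0.90
Used textbook €123.55: books and periodicals → 0% + 1.75% local = 1.75% → €2.16
Rotisserie chicken €9.83: hot prepared food → 9.5% + 0% local = 9.5% → €0.93
USB-C hub €44.28: consumer electronics → 5% + 1.25% local = 6.25% → €2.77
Scented candle €8.43: all other goods → 10% + 3% local = 13% → €1.10
Total tax = €2.23 + €0.90 + €2.16 + €0.93 + €2.77 + €1.10 = €10.09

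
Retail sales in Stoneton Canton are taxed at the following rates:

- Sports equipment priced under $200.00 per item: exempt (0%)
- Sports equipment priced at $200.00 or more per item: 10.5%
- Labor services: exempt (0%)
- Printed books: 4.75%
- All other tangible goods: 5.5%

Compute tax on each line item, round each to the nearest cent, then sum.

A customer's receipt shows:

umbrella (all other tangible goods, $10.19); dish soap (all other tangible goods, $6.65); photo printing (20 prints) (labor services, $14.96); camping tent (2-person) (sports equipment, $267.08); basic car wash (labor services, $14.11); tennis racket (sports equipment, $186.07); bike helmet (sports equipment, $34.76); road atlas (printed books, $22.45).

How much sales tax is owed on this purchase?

$30.04

Umbrella $10.19: all other tangible goods → 5.5% → $0.56
Dish soap $6.65: all other tangible goods → 5.5% → $0.37
Photo printing (20 prints) $14.96: labor services → 0% → $0.00
Camping tent (2-person) $267.08: sports equipment, $200.00 or more → 10.5% → $28.04
Basic car wash $14.11: labor services → 0% → $0.00
Tennis racket $186.07: sports equipment, under $200.00 → 0% → $0.00
Bike helmet $34.76: sports equipment, under $200.00 → 0% → $0.00
Road atlas $22.45: printed books → 4.75% → $1.07
Total tax = $0.56 + $0.37 + $28.04 + $1.07 = $30.04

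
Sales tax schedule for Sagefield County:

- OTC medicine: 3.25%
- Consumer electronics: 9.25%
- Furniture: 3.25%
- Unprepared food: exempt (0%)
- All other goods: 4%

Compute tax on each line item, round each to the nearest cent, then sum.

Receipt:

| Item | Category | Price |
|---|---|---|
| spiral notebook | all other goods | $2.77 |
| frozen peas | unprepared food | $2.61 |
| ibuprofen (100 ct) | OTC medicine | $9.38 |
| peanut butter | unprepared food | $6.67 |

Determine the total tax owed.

$0.41

Spiral notebook $2.77: all other goods → 4% → $0.11
Frozen peas $2.61: unprepared food → 0% → $0.00
Ibuprofen (100 ct) $9.38: OTC medicine → 3.25% → $0.30
Peanut butter $6.67: unprepared food → 0% → $0.00
Total tax = $0.11 + $0.30 = $0.41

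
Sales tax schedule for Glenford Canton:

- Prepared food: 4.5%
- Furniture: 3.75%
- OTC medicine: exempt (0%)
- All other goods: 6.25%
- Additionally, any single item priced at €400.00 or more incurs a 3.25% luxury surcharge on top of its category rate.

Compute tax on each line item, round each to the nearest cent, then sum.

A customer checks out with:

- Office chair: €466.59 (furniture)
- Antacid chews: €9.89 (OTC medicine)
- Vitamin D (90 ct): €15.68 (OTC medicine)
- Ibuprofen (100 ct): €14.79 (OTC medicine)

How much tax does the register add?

Office chair €466.59: furniture → 3.75% + 3.25% surcharge = 7% → €32.66
Antacid chews €9.89: OTC medicine → 0% → €0.00
Vitamin D (90 ct) €15.68: OTC medicine → 0% → €0.00
Ibuprofen (100 ct) €14.79: OTC medicine → 0% → €0.00
Total tax = €32.66

€32.66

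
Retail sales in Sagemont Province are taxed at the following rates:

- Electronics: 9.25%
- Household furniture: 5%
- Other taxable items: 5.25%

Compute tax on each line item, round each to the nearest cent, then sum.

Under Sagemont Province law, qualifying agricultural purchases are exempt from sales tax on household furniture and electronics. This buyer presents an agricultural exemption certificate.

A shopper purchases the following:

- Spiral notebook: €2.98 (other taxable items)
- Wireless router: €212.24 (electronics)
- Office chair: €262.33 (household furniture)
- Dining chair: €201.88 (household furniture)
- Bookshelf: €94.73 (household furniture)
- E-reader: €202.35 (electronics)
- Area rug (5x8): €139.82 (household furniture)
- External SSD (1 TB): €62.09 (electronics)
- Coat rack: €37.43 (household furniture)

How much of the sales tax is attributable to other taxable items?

€0.16

Spiral notebook €2.98: other taxable items → 5.25% → €0.16
Tax on other taxable items = €0.16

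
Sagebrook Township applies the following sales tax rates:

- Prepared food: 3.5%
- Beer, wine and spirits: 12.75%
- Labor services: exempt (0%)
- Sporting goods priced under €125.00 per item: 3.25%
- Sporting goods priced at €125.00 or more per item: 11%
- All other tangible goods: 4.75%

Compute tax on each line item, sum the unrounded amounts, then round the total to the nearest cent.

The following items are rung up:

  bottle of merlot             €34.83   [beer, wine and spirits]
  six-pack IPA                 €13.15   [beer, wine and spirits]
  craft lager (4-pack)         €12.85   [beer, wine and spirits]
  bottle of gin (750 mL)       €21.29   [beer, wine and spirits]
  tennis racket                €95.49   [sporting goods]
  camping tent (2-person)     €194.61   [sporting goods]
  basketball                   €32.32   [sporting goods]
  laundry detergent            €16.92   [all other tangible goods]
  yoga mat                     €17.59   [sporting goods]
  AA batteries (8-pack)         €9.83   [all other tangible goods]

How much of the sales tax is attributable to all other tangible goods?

Laundry detergent €16.92: all other tangible goods → 4.75% → €0.8037
AA batteries (8-pack) €9.83: all other tangible goods → 4.75% → €0.466925
Tax on all other tangible goods: unrounded sum = €1.270625 → €1.27

€1.27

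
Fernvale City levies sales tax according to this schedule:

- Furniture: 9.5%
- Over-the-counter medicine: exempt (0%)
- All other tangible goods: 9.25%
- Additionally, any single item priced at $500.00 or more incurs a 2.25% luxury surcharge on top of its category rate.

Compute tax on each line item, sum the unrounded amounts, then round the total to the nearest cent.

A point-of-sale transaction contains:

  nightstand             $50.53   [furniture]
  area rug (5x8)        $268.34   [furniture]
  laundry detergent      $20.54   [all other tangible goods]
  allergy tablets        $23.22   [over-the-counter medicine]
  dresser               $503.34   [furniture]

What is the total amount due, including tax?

$957.31

Nightstand $50.53: furniture → 9.5% → $4.80035
Area rug (5x8) $268.34: furniture → 9.5% → $25.4923
Laundry detergent $20.54: all other tangible goods → 9.25% → $1.89995
Allergy tablets $23.22: over-the-counter medicine → 0% → $0.00
Dresser $503.34: furniture → 9.5% + 2.25% surcharge = 11.75% → $59.14245
Subtotal = $865.97; unrounded tax = $91.33505 → $91.34; total due = $957.31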